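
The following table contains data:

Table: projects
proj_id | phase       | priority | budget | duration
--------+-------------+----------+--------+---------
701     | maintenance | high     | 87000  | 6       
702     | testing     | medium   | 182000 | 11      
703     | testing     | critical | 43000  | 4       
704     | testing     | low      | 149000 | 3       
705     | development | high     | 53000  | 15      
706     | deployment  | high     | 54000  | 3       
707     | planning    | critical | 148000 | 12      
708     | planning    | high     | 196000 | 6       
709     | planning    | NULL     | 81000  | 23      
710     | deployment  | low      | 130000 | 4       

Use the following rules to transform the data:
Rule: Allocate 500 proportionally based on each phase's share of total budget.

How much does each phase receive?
deployment: 81.92, development: 23.6, maintenance: 38.74, planning: 189.23, testing: 166.52

Step 1: Calculate total budget = 1123000
Step 2: Calculate each phase's proportion:
  deployment: 184000/1123000 = 16.38% → 81.92
  development: 53000/1123000 = 4.72% → 23.6
  maintenance: 87000/1123000 = 7.75% → 38.74
  planning: 425000/1123000 = 37.85% → 189.23
  testing: 374000/1123000 = 33.30% → 166.52
Step 3: Verify: sum of allocations ≈ 500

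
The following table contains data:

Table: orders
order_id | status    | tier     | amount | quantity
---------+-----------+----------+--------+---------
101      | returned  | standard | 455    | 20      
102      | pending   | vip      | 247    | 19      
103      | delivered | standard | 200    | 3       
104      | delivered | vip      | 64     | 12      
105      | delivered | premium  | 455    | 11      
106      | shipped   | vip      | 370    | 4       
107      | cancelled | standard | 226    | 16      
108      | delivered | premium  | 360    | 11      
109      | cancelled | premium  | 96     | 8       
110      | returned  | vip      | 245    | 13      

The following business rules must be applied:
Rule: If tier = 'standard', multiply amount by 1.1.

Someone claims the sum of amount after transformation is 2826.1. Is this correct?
No, the correct result is 2806.1.

Step 1: Calculate the correct sum after transformation
Step 2: Apply multiplier 1.1 to records where tier = 'standard'
Step 3: Correct result = 2806.1
Step 4: Claimed result = 2826.1
Step 5: 2806.1 ≠ 2826.1
Conclusion: The claimed result is incorrect. The correct answer is 2806.1.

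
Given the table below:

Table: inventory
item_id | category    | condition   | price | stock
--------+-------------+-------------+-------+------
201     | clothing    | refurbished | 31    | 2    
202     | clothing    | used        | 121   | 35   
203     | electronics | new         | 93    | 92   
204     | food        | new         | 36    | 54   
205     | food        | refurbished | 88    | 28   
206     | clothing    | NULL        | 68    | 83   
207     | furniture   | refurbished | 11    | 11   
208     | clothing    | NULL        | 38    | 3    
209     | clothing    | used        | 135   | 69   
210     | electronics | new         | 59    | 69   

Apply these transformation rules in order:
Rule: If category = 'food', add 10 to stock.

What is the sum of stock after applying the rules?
466

Step 1: Count records where category = 'food': 2
Step 2: Total bonus added: 2 × 10 = 20
Step 3: Original sum of stock: 446
Step 4: Final sum = 446 + 20 = 466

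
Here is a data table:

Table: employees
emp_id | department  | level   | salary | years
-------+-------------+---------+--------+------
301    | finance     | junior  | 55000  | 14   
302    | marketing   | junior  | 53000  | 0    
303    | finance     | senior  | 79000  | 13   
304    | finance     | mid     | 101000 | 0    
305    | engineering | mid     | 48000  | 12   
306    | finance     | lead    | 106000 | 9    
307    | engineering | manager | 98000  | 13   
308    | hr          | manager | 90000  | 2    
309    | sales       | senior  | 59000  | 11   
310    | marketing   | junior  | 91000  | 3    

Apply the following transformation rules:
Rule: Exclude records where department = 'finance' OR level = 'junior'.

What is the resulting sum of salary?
295000

Step 1: Find records where department = 'finance' OR level = 'junior'
Step 2: 6 records match, summing to 485000
Step 3: Original sum: 780000
Step 4: Remaining sum = 780000 - 485000 = 295000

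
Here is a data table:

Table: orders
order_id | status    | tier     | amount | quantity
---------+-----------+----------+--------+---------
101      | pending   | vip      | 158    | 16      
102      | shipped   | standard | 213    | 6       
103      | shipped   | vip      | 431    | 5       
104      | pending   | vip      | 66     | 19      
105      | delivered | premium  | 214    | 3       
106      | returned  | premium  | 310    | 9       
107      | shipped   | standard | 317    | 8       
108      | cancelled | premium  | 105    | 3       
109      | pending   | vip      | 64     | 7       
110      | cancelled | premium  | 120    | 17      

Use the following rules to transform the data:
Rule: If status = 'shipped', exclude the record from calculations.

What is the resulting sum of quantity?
74

Step 1: Identify records where status = 'shipped'
Step 2: The excluded records sum to 19
Step 3: Original total quantity = 93
Step 4: Remaining total = 93 - 19 = 74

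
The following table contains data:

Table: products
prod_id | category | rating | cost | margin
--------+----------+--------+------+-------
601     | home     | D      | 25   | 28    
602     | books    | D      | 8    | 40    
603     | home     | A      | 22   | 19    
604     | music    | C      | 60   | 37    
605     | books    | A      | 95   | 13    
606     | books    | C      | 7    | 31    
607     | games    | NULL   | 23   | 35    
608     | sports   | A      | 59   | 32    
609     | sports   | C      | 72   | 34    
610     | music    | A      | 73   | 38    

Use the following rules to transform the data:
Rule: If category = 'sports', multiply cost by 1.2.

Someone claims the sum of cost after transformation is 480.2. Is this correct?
No, the correct result is 470.2.

Step 1: Calculate the correct sum after transformation
Step 2: Apply multiplier 1.2 to records where category = 'sports'
Step 3: Correct result = 470.2
Step 4: Claimed result = 480.2
Step 5: 470.2 ≠ 480.2
Conclusion: The claimed result is incorrect. The correct answer is 470.2.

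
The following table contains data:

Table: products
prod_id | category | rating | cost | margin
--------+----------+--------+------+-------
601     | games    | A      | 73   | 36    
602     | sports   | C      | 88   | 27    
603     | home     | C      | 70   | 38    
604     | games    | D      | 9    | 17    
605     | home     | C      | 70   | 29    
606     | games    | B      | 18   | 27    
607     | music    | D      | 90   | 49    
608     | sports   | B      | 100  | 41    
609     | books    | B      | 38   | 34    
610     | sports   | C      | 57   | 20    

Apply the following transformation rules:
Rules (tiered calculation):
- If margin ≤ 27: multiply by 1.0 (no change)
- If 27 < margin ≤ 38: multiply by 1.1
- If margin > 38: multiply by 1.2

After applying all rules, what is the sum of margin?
349.7

Step 1: Tier 1 (margin ≤ 27): 4 records, sum = 91 × 1.0 = 91.0
Step 2: Tier 2 (27 < margin ≤ 38): 4 records, sum = 137 × 1.1 = 150.7
Step 3: Tier 3 (margin > 38): 2 records, sum = 90 × 1.2 = 108.0
Step 4: Final sum = 91.0 + 150.7 + 108.0 = 349.7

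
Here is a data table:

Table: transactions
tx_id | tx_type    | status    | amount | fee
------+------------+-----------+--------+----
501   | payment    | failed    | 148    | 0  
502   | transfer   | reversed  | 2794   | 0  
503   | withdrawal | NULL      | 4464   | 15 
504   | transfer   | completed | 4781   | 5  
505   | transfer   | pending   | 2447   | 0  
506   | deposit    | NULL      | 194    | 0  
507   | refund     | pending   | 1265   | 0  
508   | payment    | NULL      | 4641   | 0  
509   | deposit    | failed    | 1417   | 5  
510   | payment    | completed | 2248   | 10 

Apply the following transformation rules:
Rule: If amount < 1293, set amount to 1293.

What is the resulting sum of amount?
26671

Step 1: 3 records have amount < 1293
Step 2: These records originally summed to 1607
Step 3: After setting to minimum: 3 × 1293 = 3879
Step 4: Unaffected records sum: 22792
Step 5: Final sum = 3879 + 22792 = 26671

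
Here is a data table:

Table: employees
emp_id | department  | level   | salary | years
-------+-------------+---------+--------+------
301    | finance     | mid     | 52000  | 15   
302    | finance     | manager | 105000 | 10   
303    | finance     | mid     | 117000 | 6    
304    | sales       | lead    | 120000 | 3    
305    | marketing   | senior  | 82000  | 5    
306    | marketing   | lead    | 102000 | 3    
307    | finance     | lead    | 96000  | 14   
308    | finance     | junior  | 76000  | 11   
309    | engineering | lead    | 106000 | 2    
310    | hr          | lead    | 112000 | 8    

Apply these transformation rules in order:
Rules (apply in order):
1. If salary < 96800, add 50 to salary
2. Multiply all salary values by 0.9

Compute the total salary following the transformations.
871380.0

Step 1: Apply Rule 1 - Add 50 to records with salary < 96800
  - 4 records affected: 306000 + (4 × 50) = 306200
  - Unaffected records: 662000
  - Sum after Rule 1: 968200
Step 2: Apply Rule 2 - Multiply all by 0.9
  - 968200 × 0.9 = 871380.0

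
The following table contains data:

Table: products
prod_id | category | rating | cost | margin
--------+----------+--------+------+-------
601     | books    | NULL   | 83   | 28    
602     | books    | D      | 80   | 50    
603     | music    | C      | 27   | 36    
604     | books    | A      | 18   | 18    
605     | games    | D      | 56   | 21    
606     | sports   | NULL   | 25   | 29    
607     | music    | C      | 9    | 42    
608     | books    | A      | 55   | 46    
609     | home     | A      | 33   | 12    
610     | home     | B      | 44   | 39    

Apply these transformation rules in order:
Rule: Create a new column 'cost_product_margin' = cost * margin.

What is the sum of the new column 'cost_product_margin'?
14541

Step 1: For each record, compute cost * margin
Example calculations:
  83 * 28 = 2324
  80 * 50 = 4000
  27 * 36 = 972
  ...
Step 2: Sum all derived values
Step 3: Total = 14541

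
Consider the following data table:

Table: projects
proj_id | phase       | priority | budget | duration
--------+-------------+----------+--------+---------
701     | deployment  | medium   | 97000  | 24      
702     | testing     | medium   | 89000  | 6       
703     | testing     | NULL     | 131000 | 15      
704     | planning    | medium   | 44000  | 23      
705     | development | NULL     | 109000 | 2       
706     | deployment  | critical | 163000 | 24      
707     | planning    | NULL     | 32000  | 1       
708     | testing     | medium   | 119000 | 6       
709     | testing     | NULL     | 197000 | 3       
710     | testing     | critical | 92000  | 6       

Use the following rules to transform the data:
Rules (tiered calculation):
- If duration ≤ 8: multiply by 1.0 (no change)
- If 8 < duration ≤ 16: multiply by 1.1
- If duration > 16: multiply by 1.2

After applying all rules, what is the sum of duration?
125.7

Step 1: Tier 1 (duration ≤ 8): 6 records, sum = 24 × 1.0 = 24.0
Step 2: Tier 2 (8 < duration ≤ 16): 1 records, sum = 15 × 1.1 = 16.5
Step 3: Tier 3 (duration > 16): 3 records, sum = 71 × 1.2 = 85.2
Step 4: Final sum = 24.0 + 16.5 + 85.2 = 125.7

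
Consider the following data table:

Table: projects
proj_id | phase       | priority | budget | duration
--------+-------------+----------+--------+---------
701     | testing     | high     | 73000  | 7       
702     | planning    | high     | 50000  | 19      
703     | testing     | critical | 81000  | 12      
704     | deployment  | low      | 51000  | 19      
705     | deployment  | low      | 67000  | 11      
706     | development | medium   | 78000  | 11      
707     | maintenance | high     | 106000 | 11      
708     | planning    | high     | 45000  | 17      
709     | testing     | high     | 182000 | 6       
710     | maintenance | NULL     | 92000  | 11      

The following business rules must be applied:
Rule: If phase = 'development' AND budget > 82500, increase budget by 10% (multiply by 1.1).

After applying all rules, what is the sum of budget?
825000

Step 1: Find records where phase = 'development' AND budget > 82500
Step 2: 0 records match, summing to 0
Step 3: After multiplier: 0 × 1.1 = 0.0
Step 4: Unaffected records sum: 825000
Step 5: Final sum = 0.0 + 825000 = 825000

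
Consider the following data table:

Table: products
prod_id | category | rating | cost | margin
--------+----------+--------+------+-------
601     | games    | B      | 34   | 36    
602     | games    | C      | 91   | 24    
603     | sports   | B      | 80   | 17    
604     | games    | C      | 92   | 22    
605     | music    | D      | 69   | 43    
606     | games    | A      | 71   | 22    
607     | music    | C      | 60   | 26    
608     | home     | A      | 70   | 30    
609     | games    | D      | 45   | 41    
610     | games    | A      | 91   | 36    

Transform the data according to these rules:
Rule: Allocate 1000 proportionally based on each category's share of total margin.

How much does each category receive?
games: 609.43, home: 101.01, music: 232.32, sports: 57.24

Step 1: Calculate total margin = 297
Step 2: Calculate each category's proportion:
  games: 181/297 = 60.94% → 609.43
  home: 30/297 = 10.10% → 101.01
  music: 69/297 = 23.23% → 232.32
  sports: 17/297 = 5.72% → 57.24
Step 3: Verify: sum of allocations ≈ 1000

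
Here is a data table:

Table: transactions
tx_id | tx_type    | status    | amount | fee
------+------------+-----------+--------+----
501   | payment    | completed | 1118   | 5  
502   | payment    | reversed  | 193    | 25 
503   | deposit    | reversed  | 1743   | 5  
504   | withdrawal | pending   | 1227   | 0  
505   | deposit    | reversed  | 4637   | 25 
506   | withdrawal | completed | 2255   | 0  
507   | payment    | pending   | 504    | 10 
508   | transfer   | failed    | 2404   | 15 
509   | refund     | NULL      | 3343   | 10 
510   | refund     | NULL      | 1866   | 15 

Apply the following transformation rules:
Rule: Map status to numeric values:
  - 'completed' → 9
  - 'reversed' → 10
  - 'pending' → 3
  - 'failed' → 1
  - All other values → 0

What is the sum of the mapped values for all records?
55

Step 1: Apply mapping to each record
Step 2: Count by status:
  'completed': 2 records × 9 = 18
  'reversed': 3 records × 10 = 30
  'pending': 2 records × 3 = 6
  'failed': 1 records × 1 = 1
Step 3: Sum all mapped values = 55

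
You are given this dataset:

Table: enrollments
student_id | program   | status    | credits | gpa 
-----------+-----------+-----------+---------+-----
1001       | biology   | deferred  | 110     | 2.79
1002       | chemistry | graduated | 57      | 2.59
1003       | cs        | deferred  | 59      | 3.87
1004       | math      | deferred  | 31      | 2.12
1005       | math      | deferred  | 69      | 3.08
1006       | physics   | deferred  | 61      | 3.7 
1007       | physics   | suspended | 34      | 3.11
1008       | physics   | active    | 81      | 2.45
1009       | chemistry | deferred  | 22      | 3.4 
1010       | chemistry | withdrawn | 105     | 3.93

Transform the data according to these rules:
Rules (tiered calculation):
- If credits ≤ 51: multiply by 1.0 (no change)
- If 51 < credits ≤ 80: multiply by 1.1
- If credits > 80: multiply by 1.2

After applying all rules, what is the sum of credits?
712.8

Step 1: Tier 1 (credits ≤ 51): 3 records, sum = 87 × 1.0 = 87.0
Step 2: Tier 2 (51 < credits ≤ 80): 4 records, sum = 246 × 1.1 = 270.6
Step 3: Tier 3 (credits > 80): 3 records, sum = 296 × 1.2 = 355.2
Step 4: Final sum = 87.0 + 270.6 + 355.2 = 712.8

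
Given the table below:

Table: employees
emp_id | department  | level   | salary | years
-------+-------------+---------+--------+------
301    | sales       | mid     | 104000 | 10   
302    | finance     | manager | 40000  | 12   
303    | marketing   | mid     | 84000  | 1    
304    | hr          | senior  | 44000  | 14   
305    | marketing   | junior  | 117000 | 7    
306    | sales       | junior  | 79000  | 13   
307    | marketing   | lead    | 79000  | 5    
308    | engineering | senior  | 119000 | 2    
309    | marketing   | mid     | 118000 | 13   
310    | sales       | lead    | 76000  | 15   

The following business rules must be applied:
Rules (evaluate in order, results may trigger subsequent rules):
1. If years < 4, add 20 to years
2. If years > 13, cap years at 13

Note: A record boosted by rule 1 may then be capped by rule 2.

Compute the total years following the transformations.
112

Step 1: Apply rule 1 to records with years < 4
  - 2 records get bonus of 20
  - Of these, 2 records then exceed 13 and get capped
Step 2: Apply rule 2 to records with years > 13
  - 2 records (original) are capped
Step 3: Calculate final sum = 112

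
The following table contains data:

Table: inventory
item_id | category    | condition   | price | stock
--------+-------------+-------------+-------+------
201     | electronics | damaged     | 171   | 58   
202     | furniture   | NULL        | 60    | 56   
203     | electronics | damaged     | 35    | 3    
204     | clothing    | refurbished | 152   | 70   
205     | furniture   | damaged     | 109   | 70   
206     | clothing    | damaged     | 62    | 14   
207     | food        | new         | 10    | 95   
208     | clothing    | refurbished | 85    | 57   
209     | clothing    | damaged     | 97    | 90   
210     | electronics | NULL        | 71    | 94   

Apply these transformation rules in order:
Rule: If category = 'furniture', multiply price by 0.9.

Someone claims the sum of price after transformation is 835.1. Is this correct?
Yes, the result is correct.

Step 1: Calculate the correct sum after transformation
Step 2: Apply multiplier 0.9 to records where category = 'furniture'
Step 3: Correct result = 835.1
Step 4: Claimed result = 835.1
Step 5: 835.1 = 835.1 ✓
Conclusion: The claimed result is correct.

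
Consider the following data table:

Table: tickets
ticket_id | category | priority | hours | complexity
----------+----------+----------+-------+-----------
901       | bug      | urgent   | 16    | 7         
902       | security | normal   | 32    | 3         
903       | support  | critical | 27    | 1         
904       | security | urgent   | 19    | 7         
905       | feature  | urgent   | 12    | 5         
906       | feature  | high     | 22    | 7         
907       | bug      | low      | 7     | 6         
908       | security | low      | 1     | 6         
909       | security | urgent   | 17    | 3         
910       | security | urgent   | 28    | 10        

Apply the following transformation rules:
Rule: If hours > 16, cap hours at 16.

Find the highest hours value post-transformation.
16

Step 1: Original maximum hours = 32
Step 2: Apply cap at 16
Step 3: 6 records had hours > 16 and were capped
Step 4: Maximum after transformation = 16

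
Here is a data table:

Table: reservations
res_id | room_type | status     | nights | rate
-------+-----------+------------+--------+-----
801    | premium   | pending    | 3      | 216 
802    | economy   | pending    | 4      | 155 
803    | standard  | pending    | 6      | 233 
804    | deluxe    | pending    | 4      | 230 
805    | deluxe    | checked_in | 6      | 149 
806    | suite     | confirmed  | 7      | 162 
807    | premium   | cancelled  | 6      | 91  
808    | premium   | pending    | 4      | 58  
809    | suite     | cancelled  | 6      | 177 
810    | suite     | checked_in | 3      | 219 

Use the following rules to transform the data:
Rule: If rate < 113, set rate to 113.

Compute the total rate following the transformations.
1767

Step 1: 2 records have rate < 113
Step 2: These records originally summed to 149
Step 3: After setting to minimum: 2 × 113 = 226
Step 4: Unaffected records sum: 1541
Step 5: Final sum = 226 + 1541 = 1767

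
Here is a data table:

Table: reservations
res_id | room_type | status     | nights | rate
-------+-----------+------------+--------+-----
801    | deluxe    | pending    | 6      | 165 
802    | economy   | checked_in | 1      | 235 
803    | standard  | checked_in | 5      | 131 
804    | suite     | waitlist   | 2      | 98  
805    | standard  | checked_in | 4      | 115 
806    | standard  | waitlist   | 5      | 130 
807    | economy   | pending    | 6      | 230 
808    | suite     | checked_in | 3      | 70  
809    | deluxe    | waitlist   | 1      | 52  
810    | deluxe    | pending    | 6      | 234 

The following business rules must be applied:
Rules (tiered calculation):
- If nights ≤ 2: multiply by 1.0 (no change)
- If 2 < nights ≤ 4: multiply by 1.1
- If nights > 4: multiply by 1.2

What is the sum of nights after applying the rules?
45.3

Step 1: Tier 1 (nights ≤ 2): 3 records, sum = 4 × 1.0 = 4.0
Step 2: Tier 2 (2 < nights ≤ 4): 2 records, sum = 7 × 1.1 = 7.7
Step 3: Tier 3 (nights > 4): 5 records, sum = 28 × 1.2 = 33.6
Step 4: Final sum = 4.0 + 7.7 + 33.6 = 45.3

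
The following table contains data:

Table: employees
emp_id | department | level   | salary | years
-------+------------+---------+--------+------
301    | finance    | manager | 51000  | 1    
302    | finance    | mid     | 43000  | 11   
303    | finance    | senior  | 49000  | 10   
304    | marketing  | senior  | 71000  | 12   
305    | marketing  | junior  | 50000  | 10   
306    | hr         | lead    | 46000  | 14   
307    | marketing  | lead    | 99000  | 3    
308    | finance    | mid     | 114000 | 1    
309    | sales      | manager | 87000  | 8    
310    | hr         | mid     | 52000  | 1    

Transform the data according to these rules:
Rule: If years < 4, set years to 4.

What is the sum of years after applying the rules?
81

Step 1: 4 records have years < 4
Step 2: These records originally summed to 6
Step 3: After setting to minimum: 4 × 4 = 16
Step 4: Unaffected records sum: 65
Step 5: Final sum = 16 + 65 = 81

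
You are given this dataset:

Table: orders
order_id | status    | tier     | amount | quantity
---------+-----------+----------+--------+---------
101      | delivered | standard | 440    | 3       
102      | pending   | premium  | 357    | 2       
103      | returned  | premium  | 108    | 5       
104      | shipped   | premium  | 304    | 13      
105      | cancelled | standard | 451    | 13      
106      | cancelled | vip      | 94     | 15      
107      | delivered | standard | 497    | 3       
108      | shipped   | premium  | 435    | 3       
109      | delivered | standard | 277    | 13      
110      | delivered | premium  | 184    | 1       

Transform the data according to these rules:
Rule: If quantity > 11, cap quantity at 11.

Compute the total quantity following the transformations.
61

Step 1: 4 records have quantity > 11
Step 2: These records originally summed to 54
Step 3: After capping: 4 × 11 = 44
Step 4: Unaffected records sum: 17
Step 5: Final sum = 44 + 17 = 61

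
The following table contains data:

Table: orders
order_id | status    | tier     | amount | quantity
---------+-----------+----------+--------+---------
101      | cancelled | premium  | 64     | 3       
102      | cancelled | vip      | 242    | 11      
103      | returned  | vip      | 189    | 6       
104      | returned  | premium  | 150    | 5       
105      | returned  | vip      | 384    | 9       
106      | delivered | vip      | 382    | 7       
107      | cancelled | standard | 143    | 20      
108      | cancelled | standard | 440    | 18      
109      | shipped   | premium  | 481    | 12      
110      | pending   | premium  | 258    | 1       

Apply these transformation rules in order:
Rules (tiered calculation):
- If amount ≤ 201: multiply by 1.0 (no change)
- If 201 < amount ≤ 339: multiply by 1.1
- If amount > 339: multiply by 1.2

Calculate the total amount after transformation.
3120.4

Step 1: Tier 1 (amount ≤ 201): 4 records, sum = 546 × 1.0 = 546.0
Step 2: Tier 2 (201 < amount ≤ 339): 2 records, sum = 500 × 1.1 = 550.0
Step 3: Tier 3 (amount > 339): 4 records, sum = 1687 × 1.2 = 2024.4
Step 4: Final sum = 546.0 + 550.0 + 2024.4 = 3120.4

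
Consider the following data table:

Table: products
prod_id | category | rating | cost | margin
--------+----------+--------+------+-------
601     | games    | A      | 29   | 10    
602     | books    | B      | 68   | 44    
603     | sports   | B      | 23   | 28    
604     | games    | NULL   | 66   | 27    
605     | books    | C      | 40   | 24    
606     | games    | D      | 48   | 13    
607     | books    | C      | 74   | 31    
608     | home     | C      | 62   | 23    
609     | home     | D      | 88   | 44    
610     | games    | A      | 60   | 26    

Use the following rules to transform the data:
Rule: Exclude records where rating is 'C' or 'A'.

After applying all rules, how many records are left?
5

Step 1: Count records to exclude
  - 3 (C) + 2 (A) = 5 records
Step 2: Total records: 10
Step 3: Remaining = 10 - 5 = 5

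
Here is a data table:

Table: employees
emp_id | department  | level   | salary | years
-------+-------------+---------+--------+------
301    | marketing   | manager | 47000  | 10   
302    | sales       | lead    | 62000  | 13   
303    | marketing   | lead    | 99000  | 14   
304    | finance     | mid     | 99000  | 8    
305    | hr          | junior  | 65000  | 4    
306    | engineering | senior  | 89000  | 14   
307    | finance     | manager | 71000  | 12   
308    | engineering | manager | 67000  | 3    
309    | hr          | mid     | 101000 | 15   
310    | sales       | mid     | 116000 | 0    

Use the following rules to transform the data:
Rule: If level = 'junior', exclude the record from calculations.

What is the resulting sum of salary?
751000

Step 1: Identify records where level = 'junior'
Step 2: The excluded records sum to 65000
Step 3: Original total salary = 816000
Step 4: Remaining total = 816000 - 65000 = 751000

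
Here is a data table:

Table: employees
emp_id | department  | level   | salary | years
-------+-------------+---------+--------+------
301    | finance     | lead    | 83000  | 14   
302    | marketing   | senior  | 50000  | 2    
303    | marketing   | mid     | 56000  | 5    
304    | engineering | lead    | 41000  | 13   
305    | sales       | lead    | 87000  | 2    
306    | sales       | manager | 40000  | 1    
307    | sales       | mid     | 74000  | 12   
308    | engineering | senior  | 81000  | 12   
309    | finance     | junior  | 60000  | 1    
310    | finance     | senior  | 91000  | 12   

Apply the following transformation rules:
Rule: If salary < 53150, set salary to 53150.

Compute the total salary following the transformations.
691450

Step 1: 3 records have salary < 53150
Step 2: These records originally summed to 131000
Step 3: After setting to minimum: 3 × 53150 = 159450
Step 4: Unaffected records sum: 532000
Step 5: Final sum = 159450 + 532000 = 691450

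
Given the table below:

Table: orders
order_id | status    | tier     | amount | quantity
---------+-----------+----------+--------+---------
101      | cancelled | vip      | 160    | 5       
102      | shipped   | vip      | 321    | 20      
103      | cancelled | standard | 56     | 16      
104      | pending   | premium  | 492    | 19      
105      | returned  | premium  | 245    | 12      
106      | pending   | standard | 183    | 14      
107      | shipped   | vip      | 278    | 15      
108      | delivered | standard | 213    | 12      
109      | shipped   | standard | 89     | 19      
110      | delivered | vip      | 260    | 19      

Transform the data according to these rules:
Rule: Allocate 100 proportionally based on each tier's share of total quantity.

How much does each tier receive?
premium: 20.53, standard: 40.4, vip: 39.07

Step 1: Calculate total quantity = 151
Step 2: Calculate each tier's proportion:
  premium: 31/151 = 20.53% → 20.53
  standard: 61/151 = 40.40% → 40.4
  vip: 59/151 = 39.07% → 39.07
Step 3: Verify: sum of allocations ≈ 100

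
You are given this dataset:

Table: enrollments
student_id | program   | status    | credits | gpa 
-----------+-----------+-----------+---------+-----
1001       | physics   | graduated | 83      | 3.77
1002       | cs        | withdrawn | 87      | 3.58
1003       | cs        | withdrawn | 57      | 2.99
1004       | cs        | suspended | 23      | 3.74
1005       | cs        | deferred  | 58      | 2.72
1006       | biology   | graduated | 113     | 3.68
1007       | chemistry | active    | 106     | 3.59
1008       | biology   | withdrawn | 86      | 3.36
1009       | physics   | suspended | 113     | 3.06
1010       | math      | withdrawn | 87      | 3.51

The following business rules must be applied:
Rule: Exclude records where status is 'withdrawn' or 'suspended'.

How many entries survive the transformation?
4

Step 1: Count records to exclude
  - 4 (withdrawn) + 2 (suspended) = 6 records
Step 2: Total records: 10
Step 3: Remaining = 10 - 6 = 4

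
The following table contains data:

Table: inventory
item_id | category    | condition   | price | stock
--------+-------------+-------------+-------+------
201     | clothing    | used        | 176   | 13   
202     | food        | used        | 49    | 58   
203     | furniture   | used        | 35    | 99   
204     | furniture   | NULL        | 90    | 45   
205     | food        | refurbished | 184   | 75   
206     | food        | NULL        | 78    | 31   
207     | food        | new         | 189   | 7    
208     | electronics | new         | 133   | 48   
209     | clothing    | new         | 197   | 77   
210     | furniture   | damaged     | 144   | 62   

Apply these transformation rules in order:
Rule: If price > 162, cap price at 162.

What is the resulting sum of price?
1177

Step 1: 4 records have price > 162
Step 2: These records originally summed to 746
Step 3: After capping: 4 × 162 = 648
Step 4: Unaffected records sum: 529
Step 5: Final sum = 648 + 529 = 1177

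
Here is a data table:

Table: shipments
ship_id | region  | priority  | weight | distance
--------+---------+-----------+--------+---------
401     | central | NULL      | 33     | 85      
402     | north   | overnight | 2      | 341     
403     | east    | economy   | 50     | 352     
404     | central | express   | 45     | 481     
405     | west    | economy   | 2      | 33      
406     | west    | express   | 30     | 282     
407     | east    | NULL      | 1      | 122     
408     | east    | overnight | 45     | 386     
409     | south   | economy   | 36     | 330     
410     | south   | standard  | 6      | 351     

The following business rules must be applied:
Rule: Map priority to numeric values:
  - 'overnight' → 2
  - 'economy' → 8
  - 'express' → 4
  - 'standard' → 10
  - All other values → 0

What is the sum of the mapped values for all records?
46

Step 1: Apply mapping to each record
Step 2: Count by status:
  'overnight': 2 records × 2 = 4
  'economy': 3 records × 8 = 24
  'express': 2 records × 4 = 8
  'standard': 1 records × 10 = 10
Step 3: Sum all mapped values = 46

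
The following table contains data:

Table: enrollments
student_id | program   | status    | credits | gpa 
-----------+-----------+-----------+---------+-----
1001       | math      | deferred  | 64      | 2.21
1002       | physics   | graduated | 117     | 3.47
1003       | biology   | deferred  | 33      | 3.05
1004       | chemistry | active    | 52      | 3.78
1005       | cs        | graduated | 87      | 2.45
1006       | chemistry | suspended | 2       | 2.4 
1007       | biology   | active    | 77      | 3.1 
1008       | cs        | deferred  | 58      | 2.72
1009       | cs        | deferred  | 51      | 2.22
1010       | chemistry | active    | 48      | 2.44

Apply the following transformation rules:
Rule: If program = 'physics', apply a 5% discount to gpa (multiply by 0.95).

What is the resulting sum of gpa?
27.67

Step 1: Records with program = 'physics' have total gpa = 3.47
Step 2: Apply multiplier: 3.47 × 0.95 = 3.3
Step 3: Other records total: 24.37
Step 4: Final sum = 3.3 + 24.37 = 27.67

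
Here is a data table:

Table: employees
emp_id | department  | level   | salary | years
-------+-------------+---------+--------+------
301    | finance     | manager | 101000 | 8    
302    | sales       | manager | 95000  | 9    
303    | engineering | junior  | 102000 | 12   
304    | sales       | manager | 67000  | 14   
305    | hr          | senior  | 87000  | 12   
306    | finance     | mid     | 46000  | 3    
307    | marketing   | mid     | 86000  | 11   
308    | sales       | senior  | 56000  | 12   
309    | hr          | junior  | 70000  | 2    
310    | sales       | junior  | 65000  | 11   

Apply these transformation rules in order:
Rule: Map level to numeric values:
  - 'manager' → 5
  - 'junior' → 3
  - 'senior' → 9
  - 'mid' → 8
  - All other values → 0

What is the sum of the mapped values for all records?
58

Step 1: Apply mapping to each record
Step 2: Count by status:
  'manager': 3 records × 5 = 15
  'junior': 3 records × 3 = 9
  'senior': 2 records × 9 = 18
  'mid': 2 records × 8 = 16
Step 3: Sum all mapped values = 58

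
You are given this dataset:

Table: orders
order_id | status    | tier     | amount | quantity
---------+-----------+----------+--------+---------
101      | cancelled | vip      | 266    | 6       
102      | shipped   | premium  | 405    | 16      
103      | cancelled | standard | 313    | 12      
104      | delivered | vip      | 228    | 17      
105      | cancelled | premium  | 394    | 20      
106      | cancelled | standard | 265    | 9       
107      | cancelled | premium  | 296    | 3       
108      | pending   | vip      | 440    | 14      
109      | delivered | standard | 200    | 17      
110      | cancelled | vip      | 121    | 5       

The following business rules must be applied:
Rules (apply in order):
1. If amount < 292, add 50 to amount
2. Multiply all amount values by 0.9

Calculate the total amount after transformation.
2860.2

Step 1: Apply Rule 1 - Add 50 to records with amount < 292
  - 5 records affected: 1080 + (5 × 50) = 1330
  - Unaffected records: 1848
  - Sum after Rule 1: 3178
Step 2: Apply Rule 2 - Multiply all by 0.9
  - 3178 × 0.9 = 2860.2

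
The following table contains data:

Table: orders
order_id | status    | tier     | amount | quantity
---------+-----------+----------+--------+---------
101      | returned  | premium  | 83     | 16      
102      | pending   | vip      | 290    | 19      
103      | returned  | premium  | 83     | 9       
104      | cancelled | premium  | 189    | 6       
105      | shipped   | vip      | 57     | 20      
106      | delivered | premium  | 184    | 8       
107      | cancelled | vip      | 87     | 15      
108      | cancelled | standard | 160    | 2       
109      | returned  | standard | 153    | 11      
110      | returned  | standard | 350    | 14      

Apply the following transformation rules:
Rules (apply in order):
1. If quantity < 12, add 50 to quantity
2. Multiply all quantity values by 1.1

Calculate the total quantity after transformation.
407.0

Step 1: Apply Rule 1 - Add 50 to records with quantity < 12
  - 5 records affected: 36 + (5 × 50) = 286
  - Unaffected records: 84
  - Sum after Rule 1: 370
Step 2: Apply Rule 2 - Multiply all by 1.1
  - 370 × 1.1 = 407.0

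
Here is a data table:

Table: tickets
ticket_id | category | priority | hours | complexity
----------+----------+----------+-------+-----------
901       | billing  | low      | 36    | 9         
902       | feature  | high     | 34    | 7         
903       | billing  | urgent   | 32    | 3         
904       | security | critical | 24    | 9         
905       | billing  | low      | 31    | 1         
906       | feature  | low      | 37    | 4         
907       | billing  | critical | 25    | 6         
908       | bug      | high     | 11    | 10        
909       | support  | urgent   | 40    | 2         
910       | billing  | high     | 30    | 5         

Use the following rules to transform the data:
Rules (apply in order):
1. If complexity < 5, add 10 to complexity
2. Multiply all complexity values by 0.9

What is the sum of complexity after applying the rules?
86.4

Step 1: Apply Rule 1 - Add 10 to records with complexity < 5
  - 4 records affected: 10 + (4 × 10) = 50
  - Unaffected records: 46
  - Sum after Rule 1: 96
Step 2: Apply Rule 2 - Multiply all by 0.9
  - 96 × 0.9 = 86.4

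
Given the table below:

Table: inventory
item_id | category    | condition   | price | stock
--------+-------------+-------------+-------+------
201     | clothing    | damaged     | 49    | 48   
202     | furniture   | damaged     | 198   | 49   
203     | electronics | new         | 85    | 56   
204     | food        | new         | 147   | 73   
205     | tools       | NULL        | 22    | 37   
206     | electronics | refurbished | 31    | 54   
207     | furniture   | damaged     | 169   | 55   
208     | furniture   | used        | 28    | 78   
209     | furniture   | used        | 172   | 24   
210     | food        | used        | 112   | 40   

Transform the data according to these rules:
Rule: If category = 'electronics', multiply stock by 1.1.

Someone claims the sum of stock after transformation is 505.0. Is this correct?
No, the correct result is 525.0.

Step 1: Calculate the correct sum after transformation
Step 2: Apply multiplier 1.1 to records where category = 'electronics'
Step 3: Correct result = 525.0
Step 4: Claimed result = 505.0
Step 5: 525.0 ≠ 505.0
Conclusion: The claimed result is incorrect. The correct answer is 525.0.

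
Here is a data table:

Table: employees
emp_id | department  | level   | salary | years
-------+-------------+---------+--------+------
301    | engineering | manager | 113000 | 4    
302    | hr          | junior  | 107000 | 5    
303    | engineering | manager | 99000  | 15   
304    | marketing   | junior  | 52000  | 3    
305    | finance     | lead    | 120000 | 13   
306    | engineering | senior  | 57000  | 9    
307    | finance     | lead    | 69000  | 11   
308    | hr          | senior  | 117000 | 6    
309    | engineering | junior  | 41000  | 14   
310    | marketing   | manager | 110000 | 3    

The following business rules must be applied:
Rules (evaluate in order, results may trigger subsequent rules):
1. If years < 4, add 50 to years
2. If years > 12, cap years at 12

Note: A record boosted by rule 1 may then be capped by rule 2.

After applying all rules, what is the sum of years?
95

Step 1: Apply rule 1 to records with years < 4
  - 2 records get bonus of 50
  - Of these, 2 records then exceed 12 and get capped
Step 2: Apply rule 2 to records with years > 12
  - 3 records (original) are capped
Step 3: Calculate final sum = 95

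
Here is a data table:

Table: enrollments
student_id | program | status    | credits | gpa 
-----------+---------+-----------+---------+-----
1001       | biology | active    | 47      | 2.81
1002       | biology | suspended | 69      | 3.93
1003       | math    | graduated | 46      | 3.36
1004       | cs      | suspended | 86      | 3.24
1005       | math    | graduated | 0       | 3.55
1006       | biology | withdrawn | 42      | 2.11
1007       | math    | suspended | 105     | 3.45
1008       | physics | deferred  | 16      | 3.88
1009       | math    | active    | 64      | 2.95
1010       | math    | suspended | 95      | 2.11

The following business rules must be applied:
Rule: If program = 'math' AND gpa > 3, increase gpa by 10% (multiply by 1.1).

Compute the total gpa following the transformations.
32.43

Step 1: Find records where program = 'math' AND gpa > 3
Step 2: 3 records match, summing to 10.36
Step 3: After multiplier: 10.36 × 1.1 = 11.4
Step 4: Unaffected records sum: 21.03
Step 5: Final sum = 11.4 + 21.03 = 32.43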